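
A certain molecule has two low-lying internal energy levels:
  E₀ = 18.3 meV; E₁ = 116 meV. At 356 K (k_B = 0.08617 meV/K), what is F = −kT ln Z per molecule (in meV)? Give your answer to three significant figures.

k_BT = 0.08617 × 356 K = 30.677 meV.
Eᵢ/kT = 0.59654, 3.7813.
Z = Σ e^(−Eᵢ/kT) = e^(−0.59654) + e^(−3.7813) = 0.55071 + 0.022793 = 0.57350.
F = −kT ln Z = −30.677 × ln(0.57350) = −30.677 × -0.55600 = 17.1 meV.

17.1 meV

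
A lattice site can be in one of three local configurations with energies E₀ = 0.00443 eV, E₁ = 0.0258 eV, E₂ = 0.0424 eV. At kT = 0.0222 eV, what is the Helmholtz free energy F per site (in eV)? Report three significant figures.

-0.00548 eV

Eᵢ/kT = 0.19955, 1.1622, 1.9099.
Z = Σ e^(−Eᵢ/kT) = e^(−0.19955) + e^(−1.1622) + e^(−1.9099) = 0.81910 + 0.31280 + 0.14810 = 1.2800.
F = −kT ln Z = −0.0222 × ln(1.2800) = −0.0222 × 0.24686 = -0.00548 eV.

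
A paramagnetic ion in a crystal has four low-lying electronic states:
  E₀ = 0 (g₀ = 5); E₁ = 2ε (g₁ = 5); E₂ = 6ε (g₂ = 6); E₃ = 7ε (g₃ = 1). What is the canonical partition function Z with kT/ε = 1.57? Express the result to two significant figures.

Z = 6.5

Eᵢ/kT = 0, 1.274, 3.822, 4.459.
Z = Σ gᵢe^(−Eᵢ/kT) = 5·e^(−0) + 5·e^(−1.274) + 6·e^(−3.822) + 1·e^(−4.459) = 5.000 + 1.399 + 0.1313 + 0.01157 = 6.542.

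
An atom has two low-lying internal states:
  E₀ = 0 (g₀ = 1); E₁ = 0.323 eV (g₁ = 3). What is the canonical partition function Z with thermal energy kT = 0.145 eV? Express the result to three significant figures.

Eᵢ/kT = 0, 2.2276.
Z = Σ gᵢe^(−Eᵢ/kT) = 1·e^(−0) + 3·e^(−2.2276) = 1.0000 + 0.32336 = 1.3234.

Z = 1.32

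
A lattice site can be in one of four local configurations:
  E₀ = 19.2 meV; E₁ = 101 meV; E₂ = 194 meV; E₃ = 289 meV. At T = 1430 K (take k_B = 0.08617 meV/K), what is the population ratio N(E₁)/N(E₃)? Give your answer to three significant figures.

4.60

k_BT = 0.08617 × 1430 K = 123.22 meV.
n₁/n₃ = exp[−(E₁−E₃)/kT] = exp(−(-188 meV)/(123.22 meV)) = exp(1.5257) = 4.60.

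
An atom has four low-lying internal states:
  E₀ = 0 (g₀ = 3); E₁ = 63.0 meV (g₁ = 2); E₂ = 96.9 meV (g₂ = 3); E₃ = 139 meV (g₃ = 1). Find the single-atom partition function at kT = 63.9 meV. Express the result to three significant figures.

Z = 4.52

Eᵢ/kT = 0, 0.98592, 1.5164, 2.1753.
Z = Σ gᵢe^(−Eᵢ/kT) = 3·e^(−0) + 2·e^(−0.98592) + 3·e^(−1.5164) + 1·e^(−2.1753) = 3.0000 + 0.74619 + 0.65850 + 0.11357 = 4.5183.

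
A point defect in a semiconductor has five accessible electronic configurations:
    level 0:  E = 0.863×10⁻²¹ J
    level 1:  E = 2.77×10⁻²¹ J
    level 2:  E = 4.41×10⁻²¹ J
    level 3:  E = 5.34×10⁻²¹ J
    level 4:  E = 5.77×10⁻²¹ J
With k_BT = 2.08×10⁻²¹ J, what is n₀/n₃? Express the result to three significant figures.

8.61

n₀/n₃ = exp[−(E₀−E₃)/kT] = exp(−(-4.477 ×10⁻²¹ J)/(2.08 ×10⁻²¹ J)) = exp(2.1524) = 8.61.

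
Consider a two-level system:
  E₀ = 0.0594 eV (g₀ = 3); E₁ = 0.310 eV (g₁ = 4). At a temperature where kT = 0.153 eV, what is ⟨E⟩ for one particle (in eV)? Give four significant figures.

0.1110 eV

Eᵢ/kT = 0.388235, 2.02614.
Z = Σ gᵢe^(−Eᵢ/kT) = 3·e^(−0.388235) + 4·e^(−2.02614) = 2.03476 + 0.527374 = 2.56213.
⟨E⟩ = Σ Eᵢ gᵢe^(−Eᵢ/kT) / Z = (0.0594·2.03476 + 0.310·0.527374) / 2.56213 = 0.1110 eV.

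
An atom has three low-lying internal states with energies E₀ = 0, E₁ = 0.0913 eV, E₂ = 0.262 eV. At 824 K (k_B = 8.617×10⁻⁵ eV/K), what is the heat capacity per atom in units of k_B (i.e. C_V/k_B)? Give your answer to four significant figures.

0.4942

k_BT = 8.617×10⁻⁵ × 824 K = 0.0710041 eV.
Eᵢ/kT = 0, 1.28584, 3.68993.
Z = Σ e^(−Eᵢ/kT) = e^(−0) + e^(−1.28584) + e^(−3.68993) = 1.00000 + 0.276418 + 0.0249738 = 1.30139.
⟨E⟩ = 0.0244201 eV, ⟨E²⟩ = 0.00308780 eV².
C_V/k_B = (⟨E²⟩ − ⟨E⟩²)/(kT)² = (0.00308780 − 0.000596341)/0.00504158 = 0.4942.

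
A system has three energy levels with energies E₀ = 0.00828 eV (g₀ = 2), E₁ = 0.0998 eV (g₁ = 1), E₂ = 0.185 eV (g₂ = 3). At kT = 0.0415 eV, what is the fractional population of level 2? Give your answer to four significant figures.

0.01971

Eᵢ/kT = 0.199518, 2.40482, 4.45783.
Z = Σ gᵢe^(−Eᵢ/kT) = 2·e^(−0.199518) + 1·e^(−2.40482) + 3·e^(−4.45783) = 1.63825 + 0.0902817 + 0.0347624 = 1.76329.
P₂ = g₂ e^(−E₂/kT) / Z = 0.0347624/1.76329 = 0.01971.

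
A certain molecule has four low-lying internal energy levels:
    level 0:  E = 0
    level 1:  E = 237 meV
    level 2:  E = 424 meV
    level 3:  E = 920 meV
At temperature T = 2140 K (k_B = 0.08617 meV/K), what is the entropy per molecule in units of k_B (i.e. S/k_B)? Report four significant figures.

k_BT = 0.08617 × 2140 K = 184.404 meV.
Eᵢ/kT = 0, 1.28522, 2.29930, 4.98905.
Z = Σ e^(−Eᵢ/kT) = e^(−0) + e^(−1.28522) + e^(−2.29930) + e^(−4.98905) = 1.00000 + 0.276590 + 0.100329 + 0.00681213 = 1.38373.
⟨E⟩ = Σ EᵢPᵢ = 82.6451 meV.
S/k_B = ln Z + ⟨E⟩/kT = ln(1.38373) + 82.6451/184.404 = 0.324783 + 0.448174 = 0.7730.

0.7730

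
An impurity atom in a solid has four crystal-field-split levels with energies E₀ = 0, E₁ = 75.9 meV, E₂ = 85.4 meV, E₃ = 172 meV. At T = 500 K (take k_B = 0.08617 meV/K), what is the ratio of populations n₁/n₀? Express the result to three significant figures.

k_BT = 0.08617 × 500 K = 43.085 meV.
n₁/n₀ = exp[−(E₁−E₀)/kT] = exp(−(75.9 meV)/(43.085 meV)) = exp(-1.7616) = 0.172.

0.172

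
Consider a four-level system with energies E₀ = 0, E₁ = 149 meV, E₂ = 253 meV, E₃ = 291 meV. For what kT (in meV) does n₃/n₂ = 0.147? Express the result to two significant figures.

20 meV

n₃/n₂ = exp[−(E₃−E₂)/kT] = 0.147.
⇒ (E₃−E₂)/kT = ln(1/0.147) = ln(6.803) = 1.917.
kT = 38 meV / 1.917 = 20 meV.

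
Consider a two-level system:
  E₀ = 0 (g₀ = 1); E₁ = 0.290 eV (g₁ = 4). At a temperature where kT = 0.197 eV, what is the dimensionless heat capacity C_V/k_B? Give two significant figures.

0.54

Eᵢ/kT = 0, 1.472.
Z = Σ gᵢe^(−Eᵢ/kT) = 1·e^(−0) + 4·e^(−1.472) = 1.000 + 0.9179 = 1.918.
⟨E⟩ = 0.1388 eV, ⟨E²⟩ = 0.04025 eV².
C_V/k_B = (⟨E²⟩ − ⟨E⟩²)/(kT)² = (0.04025 − 0.01927)/0.03881 = 0.54.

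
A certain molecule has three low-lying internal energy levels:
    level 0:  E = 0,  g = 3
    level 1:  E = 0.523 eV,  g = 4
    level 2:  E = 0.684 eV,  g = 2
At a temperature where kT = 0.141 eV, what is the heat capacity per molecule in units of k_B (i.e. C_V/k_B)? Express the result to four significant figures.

Eᵢ/kT = 0, 3.70922, 4.85106.
Z = Σ gᵢe^(−Eᵢ/kT) = 3·e^(−0) + 4·e^(−3.70922) + 2·e^(−4.85106) = 3.00000 + 0.0979865 + 0.0156402 = 3.11363.
⟨E⟩ = 0.0198947 eV, ⟨E²⟩ = 0.0109581 eV².
C_V/k_B = (⟨E²⟩ − ⟨E⟩²)/(kT)² = (0.0109581 − 0.000395799)/0.0198810 = 0.5313.

0.5313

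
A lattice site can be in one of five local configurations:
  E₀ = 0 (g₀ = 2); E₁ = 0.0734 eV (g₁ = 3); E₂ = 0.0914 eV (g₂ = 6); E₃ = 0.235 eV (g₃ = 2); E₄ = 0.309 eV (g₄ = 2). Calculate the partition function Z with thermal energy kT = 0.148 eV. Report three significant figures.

Z = 7.72

Eᵢ/kT = 0, 0.49595, 0.61757, 1.5878, 2.0878.
Z = Σ gᵢe^(−Eᵢ/kT) = 2·e^(−0) + 3·e^(−0.49595) + 6·e^(−0.61757) + 2·e^(−1.5878) + 2·e^(−2.0878) = 2.0000 + 1.8270 + 3.2355 + 0.40875 + 0.24792 = 7.7192.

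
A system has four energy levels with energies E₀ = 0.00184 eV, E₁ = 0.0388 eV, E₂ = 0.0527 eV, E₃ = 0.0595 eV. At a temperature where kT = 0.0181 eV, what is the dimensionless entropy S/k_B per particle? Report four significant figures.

Eᵢ/kT = 0.101657, 2.14365, 2.91160, 3.28729.
Z = Σ e^(−Eᵢ/kT) = e^(−0.101657) + e^(−2.14365) + e^(−2.91160) + e^(−3.28729) = 0.903339 + 0.117226 + 0.0543886 + 0.0373549 = 1.11231.
⟨E⟩ = Σ EᵢPᵢ = 0.0101585 eV.
S/k_B = ln Z + ⟨E⟩/kT = ln(1.11231) + 0.0101585/0.0181 = 0.106439 + 0.561243 = 0.6677.

0.6677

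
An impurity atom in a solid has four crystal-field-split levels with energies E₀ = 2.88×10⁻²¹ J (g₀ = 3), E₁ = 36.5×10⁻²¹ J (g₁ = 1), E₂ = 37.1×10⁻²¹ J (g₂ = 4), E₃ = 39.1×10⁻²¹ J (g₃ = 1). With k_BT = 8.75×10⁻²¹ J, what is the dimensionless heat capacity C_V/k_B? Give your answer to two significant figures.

0.56

Eᵢ/kT = 0.3291, 4.171, 4.240, 4.469.
Z = Σ gᵢe^(−Eᵢ/kT) = 3·e^(−0.3291) + 1·e^(−4.171) + 4·e^(−4.240) + 1·e^(−4.469) = 2.159 + 0.01544 + 0.05763 + 0.01146 = 2.244.
⟨E⟩ = 4.175, ⟨E²⟩ = 60.30.
C_V/k_B = (⟨E²⟩ − ⟨E⟩²)/(kT)² = (60.30 − 17.43)/76.56 = 0.56.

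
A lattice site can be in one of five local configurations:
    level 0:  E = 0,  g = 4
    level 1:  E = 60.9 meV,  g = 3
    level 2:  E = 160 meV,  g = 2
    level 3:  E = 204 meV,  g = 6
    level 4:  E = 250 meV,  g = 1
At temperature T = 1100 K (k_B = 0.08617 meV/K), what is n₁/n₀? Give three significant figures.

0.394

k_BT = 0.08617 × 1100 K = 94.787 meV.
n₁/n₀ = (g₁/g₀) exp[−(E₁−E₀)/kT] = (3/4) × exp(−(60.9 meV)/(94.787 meV)) = (3/4) × exp(-0.64249) = 0.394.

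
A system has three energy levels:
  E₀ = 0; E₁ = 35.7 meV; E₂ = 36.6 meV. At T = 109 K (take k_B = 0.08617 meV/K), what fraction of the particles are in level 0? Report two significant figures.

k_BT = 0.08617 × 109 K = 9.393 meV.
Eᵢ/kT = 0, 3.801, 3.897.
Z = Σ e^(−Eᵢ/kT) = e^(−0) + e^(−3.801) + e^(−3.897) = 1.000 + 0.02235 + 0.02030 = 1.043.
P₀ = e^(−E₀/kT) / Z = 1.000/1.043 = 0.96.

0.96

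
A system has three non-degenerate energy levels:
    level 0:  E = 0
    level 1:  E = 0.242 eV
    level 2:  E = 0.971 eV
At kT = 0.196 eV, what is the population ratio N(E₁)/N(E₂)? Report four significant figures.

n₁/n₂ = exp[−(E₁−E₂)/kT] = exp(−(-0.729 eV)/(0.196 eV)) = exp(3.71939) = 41.24.

41.24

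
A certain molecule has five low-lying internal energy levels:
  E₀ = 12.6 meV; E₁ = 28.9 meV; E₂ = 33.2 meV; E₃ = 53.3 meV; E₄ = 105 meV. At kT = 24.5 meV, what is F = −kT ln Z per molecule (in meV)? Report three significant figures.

-6.25 meV

Eᵢ/kT = 0.51429, 1.1796, 1.3551, 2.1755, 4.2857.
Z = Σ e^(−Eᵢ/kT) = e^(−0.51429) + e^(−1.1796) + e^(−1.3551) + e^(−2.1755) + e^(−4.2857) = 0.59792 + 0.30740 + 0.25792 + 0.11355 + 0.013764 = 1.2906.
F = −kT ln Z = −24.5 × ln(1.2906) = −24.5 × 0.25511 = -6.25 meV.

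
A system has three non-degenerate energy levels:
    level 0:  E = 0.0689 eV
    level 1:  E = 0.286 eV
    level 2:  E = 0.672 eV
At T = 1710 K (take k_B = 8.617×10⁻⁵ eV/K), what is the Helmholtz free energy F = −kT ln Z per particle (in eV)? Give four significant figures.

0.03651 eV

k_BT = 8.617×10⁻⁵ × 1710 K = 0.147351 eV.
Eᵢ/kT = 0.467591, 1.94094, 4.56054.
Z = Σ e^(−Eᵢ/kT) = e^(−0.467591) + e^(−1.94094) + e^(−4.56054) = 0.626510 + 0.143569 + 0.0104564 = 0.780535.
F = −kT ln Z = −0.147351 × ln(0.780535) = −0.147351 × -0.247776 = 0.03651 eV.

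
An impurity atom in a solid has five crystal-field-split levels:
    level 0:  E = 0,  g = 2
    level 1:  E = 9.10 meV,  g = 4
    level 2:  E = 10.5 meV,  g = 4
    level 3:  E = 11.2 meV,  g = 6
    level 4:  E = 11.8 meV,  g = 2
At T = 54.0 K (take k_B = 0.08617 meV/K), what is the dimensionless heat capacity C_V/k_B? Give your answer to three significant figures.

1.25

k_BT = 0.08617 × 54.0 K = 4.6532 meV.
Eᵢ/kT = 0, 1.9556, 2.2565, 2.4069, 2.5359.
Z = Σ gᵢe^(−Eᵢ/kT) = 2·e^(−0) + 4·e^(−1.9556) + 4·e^(−2.2565) + 6·e^(−2.4069) + 2·e^(−2.5359) = 2.0000 + 0.56592 + 0.41887 + 0.54056 + 0.15838 = 3.6837.
⟨E⟩ = 4.7428 meV, ⟨E²⟩ = 49.653 meV².
C_V/k_B = (⟨E²⟩ − ⟨E⟩²)/(kT)² = (49.653 − 22.494)/21.652 = 1.25.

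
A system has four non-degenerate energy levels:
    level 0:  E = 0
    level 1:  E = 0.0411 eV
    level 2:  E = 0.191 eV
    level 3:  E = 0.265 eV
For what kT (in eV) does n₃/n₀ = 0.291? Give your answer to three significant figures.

0.215 eV

n₃/n₀ = exp[−(E₃−E₀)/kT] = 0.291.
⇒ (E₃−E₀)/kT = ln(1/0.291) = ln(3.4364) = 1.2344.
kT = 0.265 eV / 1.2344 = 0.215 eV.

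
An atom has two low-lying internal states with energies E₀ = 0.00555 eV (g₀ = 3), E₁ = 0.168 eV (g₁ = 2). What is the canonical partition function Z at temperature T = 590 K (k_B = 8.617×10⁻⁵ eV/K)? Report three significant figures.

Z = 2.76

k_BT = 8.617×10⁻⁵ × 590 K = 0.050840 eV.
Eᵢ/kT = 0.10917, 3.3045.
Z = Σ gᵢe^(−Eᵢ/kT) = 3·e^(−0.10917) + 2·e^(−3.3045) = 2.6897 + 0.073435 = 2.7631.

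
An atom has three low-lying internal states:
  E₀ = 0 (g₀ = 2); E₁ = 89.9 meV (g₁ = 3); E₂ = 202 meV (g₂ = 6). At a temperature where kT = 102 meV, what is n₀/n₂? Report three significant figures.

2.42

n₀/n₂ = (g₀/g₂) exp[−(E₀−E₂)/kT] = (2/6) × exp(−(-202 meV)/(102 meV)) = (2/6) × exp(1.9804) = 2.42.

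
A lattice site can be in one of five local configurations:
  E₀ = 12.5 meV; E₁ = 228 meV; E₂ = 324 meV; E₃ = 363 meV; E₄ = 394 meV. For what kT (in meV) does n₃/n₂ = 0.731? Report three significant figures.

124 meV

n₃/n₂ = exp[−(E₃−E₂)/kT] = 0.731.
⇒ (E₃−E₂)/kT = ln(1/0.731) = ln(1.3680) = 0.31335.
kT = 39 meV / 0.31335 = 124 meV.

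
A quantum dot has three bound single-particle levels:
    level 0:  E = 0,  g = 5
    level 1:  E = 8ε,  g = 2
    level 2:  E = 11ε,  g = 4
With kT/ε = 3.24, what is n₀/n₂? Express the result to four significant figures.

37.27

n₀/n₂ = (g₀/g₂) exp[−(E₀−E₂)/kT] = (5/4) × exp(−(-11ε)/(3.24ε)) = (5/4) × exp(3.39506) = 37.27.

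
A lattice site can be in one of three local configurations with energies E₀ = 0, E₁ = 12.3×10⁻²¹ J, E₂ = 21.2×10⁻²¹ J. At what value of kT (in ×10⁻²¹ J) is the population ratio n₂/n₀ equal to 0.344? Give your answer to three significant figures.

19.9 ×10⁻²¹ J

n₂/n₀ = exp[−(E₂−E₀)/kT] = 0.344.
⇒ (E₂−E₀)/kT = ln(1/0.344) = ln(2.9070) = 1.0671.
kT = 21.2 ×10⁻²¹ J / 1.0671 = 19.9 ×10⁻²¹ J.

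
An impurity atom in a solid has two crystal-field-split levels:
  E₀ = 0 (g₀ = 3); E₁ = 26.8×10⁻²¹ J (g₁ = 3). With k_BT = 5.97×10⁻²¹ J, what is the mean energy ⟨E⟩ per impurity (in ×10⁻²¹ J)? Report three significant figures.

0.298 ×10⁻²¹ J

Eᵢ/kT = 0, 4.4891.
Z = Σ gᵢe^(−Eᵢ/kT) = 3·e^(−0) + 3·e^(−4.4891) = 3.0000 + 0.033692 = 3.0337.
⟨E⟩ = Σ Eᵢ gᵢe^(−Eᵢ/kT) / Z = (0·3.0000 + 26.8·0.033692) / 3.0337 = 0.298 ×10⁻²¹ J.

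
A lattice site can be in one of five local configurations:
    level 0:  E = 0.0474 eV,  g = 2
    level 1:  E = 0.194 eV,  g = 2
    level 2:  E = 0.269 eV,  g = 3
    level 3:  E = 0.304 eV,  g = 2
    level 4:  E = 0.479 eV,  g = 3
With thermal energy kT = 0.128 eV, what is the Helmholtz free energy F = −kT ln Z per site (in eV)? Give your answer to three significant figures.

Eᵢ/kT = 0.37031, 1.5156, 2.1016, 2.3750, 3.7422.
Z = Σ gᵢe^(−Eᵢ/kT) = 2·e^(−0.37031) + 2·e^(−1.5156) + 3·e^(−2.1016) + 2·e^(−2.3750) + 3·e^(−3.7422) = 1.3810 + 0.43935 + 0.36678 + 0.18603 + 0.071106 = 2.4443.
F = −kT ln Z = −0.128 × ln(2.4443) = −0.128 × 0.89376 = -0.114 eV.

-0.114 eV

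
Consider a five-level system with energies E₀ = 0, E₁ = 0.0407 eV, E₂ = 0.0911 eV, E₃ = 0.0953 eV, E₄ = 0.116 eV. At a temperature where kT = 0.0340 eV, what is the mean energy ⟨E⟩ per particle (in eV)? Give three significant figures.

0.0192 eV

Eᵢ/kT = 0, 1.1971, 2.6794, 2.8029, 3.4118.
Z = Σ e^(−Eᵢ/kT) = e^(−0) + e^(−1.1971) + e^(−2.6794) + e^(−2.8029) + e^(−3.4118) = 1.0000 + 0.30207 + 0.068604 + 0.060634 + 0.032982 = 1.4643.
⟨E⟩ = Σ Eᵢ e^(−Eᵢ/kT) / Z = (0·1.0000 + 0.0407·0.30207 + 0.0911·0.068604 + 0.0953·0.060634 + 0.116·0.032982) / 1.4643 = 0.0192 eV.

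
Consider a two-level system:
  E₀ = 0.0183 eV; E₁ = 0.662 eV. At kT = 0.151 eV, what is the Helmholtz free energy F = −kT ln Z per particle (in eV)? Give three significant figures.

Eᵢ/kT = 0.12119, 4.3841.
Z = Σ e^(−Eᵢ/kT) = e^(−0.12119) + e^(−4.3841) = 0.88587 + 0.012474 = 0.89834.
F = −kT ln Z = −0.151 × ln(0.89834) = −0.151 × -0.10721 = 0.0162 eV.

0.0162 eV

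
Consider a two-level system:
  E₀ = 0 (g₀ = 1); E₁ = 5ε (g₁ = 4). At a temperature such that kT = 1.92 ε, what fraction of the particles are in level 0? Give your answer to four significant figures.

Eᵢ/kT = 0, 2.60417.
Z = Σ gᵢe^(−Eᵢ/kT) = 1·e^(−0) + 4·e^(−2.60417) = 1.00000 + 0.295858 = 1.29586.
P₀ = g₀ e^(−E₀/kT) / Z = 1.00000/1.29586 = 0.7717.

0.7717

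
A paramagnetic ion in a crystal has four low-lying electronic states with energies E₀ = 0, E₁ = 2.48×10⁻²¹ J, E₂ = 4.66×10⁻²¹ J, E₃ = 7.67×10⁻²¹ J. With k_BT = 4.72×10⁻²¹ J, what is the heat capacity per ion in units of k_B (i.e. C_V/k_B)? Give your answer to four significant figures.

0.2707

Eᵢ/kT = 0, 0.525424, 0.987288, 1.62500.
Z = Σ e^(−Eᵢ/kT) = e^(−0) + e^(−0.525424) + e^(−0.987288) + e^(−1.62500) = 1.00000 + 0.591305 + 0.372586 + 0.196912 = 2.16080.
⟨E⟩ = 2.18114, ⟨E²⟩ = 10.7885.
C_V/k_B = (⟨E²⟩ − ⟨E⟩²)/(kT)² = (10.7885 − 4.75737)/22.2784 = 0.2707.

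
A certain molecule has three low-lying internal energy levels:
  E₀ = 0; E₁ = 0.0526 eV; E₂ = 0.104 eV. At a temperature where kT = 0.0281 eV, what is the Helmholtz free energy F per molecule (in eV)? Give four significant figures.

Eᵢ/kT = 0, 1.87189, 3.70107.
Z = Σ e^(−Eᵢ/kT) = e^(−0) + e^(−1.87189) + e^(−3.70107) = 1.00000 + 0.153833 + 0.0246971 = 1.17853.
F = −kT ln Z = −0.0281 × ln(1.17853) = −0.0281 × 0.164268 = -0.004616 eV.

-0.004616 eV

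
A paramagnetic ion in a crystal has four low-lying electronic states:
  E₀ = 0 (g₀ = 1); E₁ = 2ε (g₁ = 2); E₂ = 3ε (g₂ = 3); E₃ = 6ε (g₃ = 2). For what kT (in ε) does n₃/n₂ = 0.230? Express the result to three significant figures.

2.82 ε

n₃/n₂ = (g₃/g₂) exp[−(E₃−E₂)/kT] = 0.230.
⇒ (E₃−E₂)/kT = ln((2/3)/0.230) = ln(2.8986) = 1.0642.
kT = 3ε / 1.0642 = 2.82 ε.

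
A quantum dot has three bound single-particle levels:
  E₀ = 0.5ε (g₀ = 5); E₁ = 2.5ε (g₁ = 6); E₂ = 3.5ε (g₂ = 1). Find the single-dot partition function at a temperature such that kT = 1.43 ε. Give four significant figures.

Eᵢ/kT = 0.349650, 1.74825, 2.44755.
Z = Σ gᵢe^(−Eᵢ/kT) = 5·e^(−0.349650) + 6·e^(−1.74825) + 1·e^(−2.44755) = 3.52467 + 1.04447 + 0.0865053 = 4.65565.

Z = 4.656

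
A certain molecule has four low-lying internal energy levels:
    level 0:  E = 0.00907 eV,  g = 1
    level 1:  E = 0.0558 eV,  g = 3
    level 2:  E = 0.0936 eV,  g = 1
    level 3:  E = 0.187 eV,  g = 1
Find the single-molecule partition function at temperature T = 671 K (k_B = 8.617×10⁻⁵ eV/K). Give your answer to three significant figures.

Z = 2.24

k_BT = 8.617×10⁻⁵ × 671 K = 0.057820 eV.
Eᵢ/kT = 0.15687, 0.96506, 1.6188, 3.2342.
Z = Σ gᵢe^(−Eᵢ/kT) = 1·e^(−0.15687) + 3·e^(−0.96506) + 1·e^(−1.6188) + 1·e^(−3.2342) = 0.85482 + 1.1429 + 0.19814 + 0.039392 = 2.2353.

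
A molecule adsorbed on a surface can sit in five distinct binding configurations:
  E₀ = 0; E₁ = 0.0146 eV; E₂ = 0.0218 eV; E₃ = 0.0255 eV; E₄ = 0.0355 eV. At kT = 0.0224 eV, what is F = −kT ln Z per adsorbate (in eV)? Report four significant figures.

-0.01984 eV

Eᵢ/kT = 0, 0.651786, 0.973214, 1.13839, 1.58482.
Z = Σ e^(−Eᵢ/kT) = e^(−0) + e^(−0.651786) + e^(−0.973214) + e^(−1.13839) + e^(−1.58482) = 1.00000 + 0.521114 + 0.377867 + 0.320334 + 0.204985 = 2.42430.
F = −kT ln Z = −0.0224 × ln(2.42430) = −0.0224 × 0.885543 = -0.01984 eV.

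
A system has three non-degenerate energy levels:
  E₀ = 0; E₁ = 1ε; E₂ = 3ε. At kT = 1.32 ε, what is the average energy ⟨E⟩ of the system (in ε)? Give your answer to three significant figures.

0.495 ε

Eᵢ/kT = 0, 0.75758, 2.2727.
Z = Σ e^(−Eᵢ/kT) = e^(−0) + e^(−0.75758) + e^(−2.2727) = 1.0000 + 0.46880 + 0.10303 = 1.5718.
⟨E⟩ = Σ Eᵢ e^(−Eᵢ/kT) / Z = (0·1.0000 + 1·0.46880 + 3·0.10303) / 1.5718 = 0.495 ε.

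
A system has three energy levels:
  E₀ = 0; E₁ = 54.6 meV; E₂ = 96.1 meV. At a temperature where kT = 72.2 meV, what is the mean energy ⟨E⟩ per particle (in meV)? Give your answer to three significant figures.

Eᵢ/kT = 0, 0.75623, 1.3310.
Z = Σ e^(−Eᵢ/kT) = e^(−0) + e^(−0.75623) + e^(−1.3310) = 1.0000 + 0.46943 + 0.26421 = 1.7336.
⟨E⟩ = Σ Eᵢ e^(−Eᵢ/kT) / Z = (0·1.0000 + 54.6·0.46943 + 96.1·0.26421) / 1.7336 = 29.4 meV.

29.4 meV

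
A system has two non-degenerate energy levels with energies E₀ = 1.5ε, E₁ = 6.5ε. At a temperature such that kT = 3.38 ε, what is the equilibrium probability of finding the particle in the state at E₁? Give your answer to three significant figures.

Eᵢ/kT = 0.44379, 1.9231.
Z = Σ e^(−Eᵢ/kT) = e^(−0.44379) + e^(−1.9231) = 0.64160 + 0.14615 = 0.78775.
P₁ = e^(−E₁/kT) / Z = 0.14615/0.78775 = 0.186.

0.186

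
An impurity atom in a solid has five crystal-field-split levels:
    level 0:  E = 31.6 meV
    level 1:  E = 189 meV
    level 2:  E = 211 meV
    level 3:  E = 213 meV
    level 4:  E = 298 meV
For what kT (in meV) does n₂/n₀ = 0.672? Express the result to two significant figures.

450 meV

n₂/n₀ = exp[−(E₂−E₀)/kT] = 0.672.
⇒ (E₂−E₀)/kT = ln(1/0.672) = ln(1.488) = 0.3974.
kT = 179.4 meV / 0.3974 = 450 meV.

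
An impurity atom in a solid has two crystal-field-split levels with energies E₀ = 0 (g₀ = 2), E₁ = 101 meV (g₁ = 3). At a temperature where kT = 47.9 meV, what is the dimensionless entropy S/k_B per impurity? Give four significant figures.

Eᵢ/kT = 0, 2.10856.
Z = Σ gᵢe^(−Eᵢ/kT) = 2·e^(−0) + 3·e^(−2.10856) = 2.00000 + 0.364238 = 2.36424.
⟨E⟩ = Σ EᵢPᵢ = 15.5602 meV.
S/k_B = ln Z + ⟨E⟩/kT = ln(2.36424) + 15.5602/47.9 = 0.860457 + 0.324848 = 1.185.

1.185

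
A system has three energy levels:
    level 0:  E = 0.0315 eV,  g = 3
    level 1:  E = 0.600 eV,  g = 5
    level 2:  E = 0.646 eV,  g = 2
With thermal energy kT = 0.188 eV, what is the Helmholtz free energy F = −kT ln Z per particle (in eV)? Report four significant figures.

-0.1940 eV

Eᵢ/kT = 0.167553, 3.19149, 3.43617.
Z = Σ gᵢe^(−Eᵢ/kT) = 3·e^(−0.167553) + 5·e^(−3.19149) + 2·e^(−3.43617) = 2.53720 + 0.205553 + 0.0643755 = 2.80713.
F = −kT ln Z = −0.188 × ln(2.80713) = −0.188 × 1.03216 = -0.1940 eV.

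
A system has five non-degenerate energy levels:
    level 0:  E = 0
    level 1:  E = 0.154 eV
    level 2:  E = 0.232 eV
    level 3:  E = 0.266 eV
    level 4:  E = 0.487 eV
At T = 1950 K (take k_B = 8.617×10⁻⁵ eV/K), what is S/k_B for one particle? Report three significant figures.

k_BT = 8.617×10⁻⁵ × 1950 K = 0.16803 eV.
Eᵢ/kT = 0, 0.91650, 1.3807, 1.5831, 2.8983.
Z = Σ e^(−Eᵢ/kT) = e^(−0) + e^(−0.91650) + e^(−1.3807) + e^(−1.5831) + e^(−2.8983) = 1.0000 + 0.39992 + 0.25140 + 0.20534 + 0.055117 = 1.9118.
⟨E⟩ = Σ EᵢPᵢ = 0.10533 eV.
S/k_B = ln Z + ⟨E⟩/kT = ln(1.9118) + 0.10533/0.16803 = 0.64805 + 0.62685 = 1.27.

1.27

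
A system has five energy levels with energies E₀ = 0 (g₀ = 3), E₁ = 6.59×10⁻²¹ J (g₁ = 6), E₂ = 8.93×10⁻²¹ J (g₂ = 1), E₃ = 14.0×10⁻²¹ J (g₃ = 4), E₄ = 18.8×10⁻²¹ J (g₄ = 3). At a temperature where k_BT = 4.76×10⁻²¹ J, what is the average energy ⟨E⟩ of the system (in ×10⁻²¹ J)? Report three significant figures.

Eᵢ/kT = 0, 1.3845, 1.8761, 2.9412, 3.9496.
Z = Σ gᵢe^(−Eᵢ/kT) = 3·e^(−0) + 6·e^(−1.3845) + 1·e^(−1.8761) + 4·e^(−2.9412) + 3·e^(−3.9496) = 3.0000 + 1.5027 + 0.15319 + 0.21121 + 0.057787 = 4.9249.
⟨E⟩ = Σ Eᵢ gᵢe^(−Eᵢ/kT) / Z = (0·3.0000 + 6.59·1.5027 + 8.93·0.15319 + 14.0·0.21121 + 18.8·0.057787) / 4.9249 = 3.11 ×10⁻²¹ J.

3.11 ×10⁻²¹ J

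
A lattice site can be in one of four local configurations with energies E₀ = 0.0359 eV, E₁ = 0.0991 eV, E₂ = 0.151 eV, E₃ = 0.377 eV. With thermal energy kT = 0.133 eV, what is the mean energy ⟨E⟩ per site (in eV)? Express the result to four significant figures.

Eᵢ/kT = 0.269925, 0.745113, 1.13534, 2.83459.
Z = Σ e^(−Eᵢ/kT) = e^(−0.269925) + e^(−0.745113) + e^(−1.13534) + e^(−2.83459) = 0.763437 + 0.474681 + 0.321313 + 0.0587426 = 1.61817.
⟨E⟩ = Σ Eᵢ e^(−Eᵢ/kT) / Z = (0.0359·0.763437 + 0.0991·0.474681 + 0.151·0.321313 + 0.377·0.0587426) / 1.61817 = 0.08968 eV.

0.08968 eV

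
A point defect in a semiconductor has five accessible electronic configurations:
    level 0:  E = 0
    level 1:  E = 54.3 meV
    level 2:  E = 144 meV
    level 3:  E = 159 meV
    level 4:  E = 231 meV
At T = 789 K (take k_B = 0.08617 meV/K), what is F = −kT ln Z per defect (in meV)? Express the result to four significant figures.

k_BT = 0.08617 × 789 K = 67.9881 meV.
Eᵢ/kT = 0, 0.798669, 2.11802, 2.33864, 3.39765.
Z = Σ e^(−Eᵢ/kT) = e^(−0) + e^(−0.798669) + e^(−2.11802) + e^(−2.33864) + e^(−3.39765) = 1.00000 + 0.449927 + 0.120270 + 0.0964587 + 0.0334518 = 1.70011.
F = −kT ln Z = −67.9881 × ln(1.70011) = −67.9881 × 0.530693 = -36.08 meV.

-36.08 meV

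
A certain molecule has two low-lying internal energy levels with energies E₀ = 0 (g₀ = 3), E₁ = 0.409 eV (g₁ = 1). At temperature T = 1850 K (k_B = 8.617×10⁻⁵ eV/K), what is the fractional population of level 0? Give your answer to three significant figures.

k_BT = 8.617×10⁻⁵ × 1850 K = 0.15941 eV.
Eᵢ/kT = 0, 2.5657.
Z = Σ gᵢe^(−Eᵢ/kT) = 3·e^(−0) + 1·e^(−2.5657) = 3.0000 + 0.076865 = 3.0769.
P₀ = g₀ e^(−E₀/kT) / Z = 3.0000/3.0769 = 0.975.

0.975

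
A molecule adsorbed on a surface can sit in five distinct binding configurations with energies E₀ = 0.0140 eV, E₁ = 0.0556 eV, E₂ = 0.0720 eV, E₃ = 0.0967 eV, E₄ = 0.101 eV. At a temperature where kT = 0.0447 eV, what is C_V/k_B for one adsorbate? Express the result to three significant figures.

0.526

Eᵢ/kT = 0.31320, 1.2438, 1.6107, 2.1633, 2.2595.
Z = Σ e^(−Eᵢ/kT) = e^(−0.31320) + e^(−1.2438) + e^(−1.6107) + e^(−2.1633) + e^(−2.2595) = 0.73110 + 0.28829 + 0.19975 + 0.11495 + 0.10440 = 1.4385.
⟨E⟩ = 0.043313 eV, ⟨E²⟩ = 0.0029266 eV².
C_V/k_B = (⟨E²⟩ − ⟨E⟩²)/(kT)² = (0.0029266 − 0.0018760)/0.0019981 = 0.526.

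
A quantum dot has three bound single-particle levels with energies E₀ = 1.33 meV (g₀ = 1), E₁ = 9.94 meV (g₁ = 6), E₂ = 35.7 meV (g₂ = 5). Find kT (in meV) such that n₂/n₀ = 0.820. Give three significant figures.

19.0 meV

n₂/n₀ = (g₂/g₀) exp[−(E₂−E₀)/kT] = 0.820.
⇒ (E₂−E₀)/kT = ln((5/1)/0.820) = ln(6.0976) = 1.8079.
kT = 34.37 meV / 1.8079 = 19.0 meV.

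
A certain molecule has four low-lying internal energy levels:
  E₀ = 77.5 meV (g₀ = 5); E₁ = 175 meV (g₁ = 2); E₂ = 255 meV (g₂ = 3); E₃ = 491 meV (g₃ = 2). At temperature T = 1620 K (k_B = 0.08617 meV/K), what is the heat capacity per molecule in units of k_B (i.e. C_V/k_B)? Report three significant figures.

0.308

k_BT = 0.08617 × 1620 K = 139.60 meV.
Eᵢ/kT = 0.55516, 1.2536, 1.8266, 3.5172.
Z = Σ gᵢe^(−Eᵢ/kT) = 5·e^(−0.55516) + 2·e^(−1.2536) + 3·e^(−1.8266) + 2·e^(−3.5172) = 2.8699 + 0.57095 + 0.48288 + 0.059365 = 3.9831.
⟨E⟩ = 119.16 meV, ⟨E²⟩ = 20194 meV².
C_V/k_B = (⟨E²⟩ − ⟨E⟩²)/(kT)² = (20194 − 14199)/19488 = 0.308.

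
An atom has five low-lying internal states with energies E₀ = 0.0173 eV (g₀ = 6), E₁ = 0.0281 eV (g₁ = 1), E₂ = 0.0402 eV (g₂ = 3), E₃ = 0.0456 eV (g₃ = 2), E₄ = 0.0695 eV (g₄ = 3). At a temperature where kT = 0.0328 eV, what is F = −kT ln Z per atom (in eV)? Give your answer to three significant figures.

Eᵢ/kT = 0.52744, 0.85671, 1.2256, 1.3902, 2.1189.
Z = Σ gᵢe^(−Eᵢ/kT) = 6·e^(−0.52744) + 1·e^(−0.85671) + 3·e^(−1.2256) + 2·e^(−1.3902) + 3·e^(−2.1189) = 3.5407 + 0.42456 + 0.88074 + 0.49805 + 0.36049 = 5.7045.
F = −kT ln Z = −0.0328 × ln(5.7045) = −0.0328 × 1.7413 = -0.0571 eV.

-0.0571 eV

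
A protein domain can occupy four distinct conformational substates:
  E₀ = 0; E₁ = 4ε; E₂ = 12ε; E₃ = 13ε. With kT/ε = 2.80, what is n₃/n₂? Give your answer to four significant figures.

n₃/n₂ = exp[−(E₃−E₂)/kT] = exp(−(1ε)/(2.80ε)) = exp(-0.357143) = 0.6997.

0.6997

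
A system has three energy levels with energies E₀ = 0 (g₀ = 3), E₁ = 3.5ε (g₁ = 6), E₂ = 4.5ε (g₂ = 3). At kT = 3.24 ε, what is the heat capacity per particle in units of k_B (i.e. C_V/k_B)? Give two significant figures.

Eᵢ/kT = 0, 1.080, 1.389.
Z = Σ gᵢe^(−Eᵢ/kT) = 3·e^(−0) + 6·e^(−1.080) + 3·e^(−1.389) = 3.000 + 2.038 + 0.7480 = 5.786.
⟨E⟩ = 1.815 ε, ⟨E²⟩ = 6.933 ε².
C_V/k_B = (⟨E²⟩ − ⟨E⟩²)/(kT)² = (6.933 − 3.294)/10.50 = 0.35.

0.35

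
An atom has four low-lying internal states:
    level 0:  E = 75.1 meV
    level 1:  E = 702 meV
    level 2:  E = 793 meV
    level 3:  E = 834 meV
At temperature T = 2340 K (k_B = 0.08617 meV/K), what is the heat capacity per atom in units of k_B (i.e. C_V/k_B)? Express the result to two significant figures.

0.93

k_BT = 0.08617 × 2340 K = 201.6 meV.
Eᵢ/kT = 0.3725, 3.482, 3.934, 4.137.
Z = Σ e^(−Eᵢ/kT) = e^(−0.3725) + e^(−3.482) + e^(−3.934) + e^(−4.137) = 0.6890 + 0.03075 + 0.01957 + 0.01597 = 0.7553.
⟨E⟩ = 135.3 meV, ⟨E²⟩ = 56210 meV².
C_V/k_B = (⟨E²⟩ − ⟨E⟩²)/(kT)² = (56210 − 18310)/40640 = 0.93.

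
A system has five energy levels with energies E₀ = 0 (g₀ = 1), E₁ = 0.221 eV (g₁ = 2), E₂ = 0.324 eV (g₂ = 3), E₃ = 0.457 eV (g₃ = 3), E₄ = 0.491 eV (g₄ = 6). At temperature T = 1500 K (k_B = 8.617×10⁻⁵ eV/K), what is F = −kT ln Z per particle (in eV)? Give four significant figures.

k_BT = 8.617×10⁻⁵ × 1500 K = 0.129255 eV.
Eᵢ/kT = 0, 1.70980, 2.50667, 3.53565, 3.79869.
Z = Σ gᵢe^(−Eᵢ/kT) = 1·e^(−0) + 2·e^(−1.70980) + 3·e^(−2.50667) + 3·e^(−3.53565) + 6·e^(−3.79869) = 1.00000 + 0.361804 + 0.244618 + 0.0874194 + 0.134401 = 1.82824.
F = −kT ln Z = −0.129255 × ln(1.82824) = −0.129255 × 0.603354 = -0.07799 eV.

-0.07799 eV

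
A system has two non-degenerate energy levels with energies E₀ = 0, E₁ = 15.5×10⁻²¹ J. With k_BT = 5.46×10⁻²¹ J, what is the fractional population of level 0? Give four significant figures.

Eᵢ/kT = 0, 2.83883.
Z = Σ e^(−Eᵢ/kT) = e^(−0) + e^(−2.83883) = 1.00000 + 0.0584941 = 1.05849.
P₀ = e^(−E₀/kT) / Z = 1.00000/1.05849 = 0.9447.

0.9447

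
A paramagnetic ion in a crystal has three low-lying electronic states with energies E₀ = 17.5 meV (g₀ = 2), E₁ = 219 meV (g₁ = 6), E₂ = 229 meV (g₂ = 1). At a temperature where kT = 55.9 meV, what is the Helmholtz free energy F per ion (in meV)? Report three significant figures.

Eᵢ/kT = 0.31306, 3.9177, 4.0966.
Z = Σ gᵢe^(−Eᵢ/kT) = 2·e^(−0.31306) + 6·e^(−3.9177) + 1·e^(−4.0966) = 1.4624 + 0.11932 + 0.016629 = 1.5983.
F = −kT ln Z = −55.9 × ln(1.5983) = −55.9 × 0.46894 = -26.2 meV.

-26.2 meV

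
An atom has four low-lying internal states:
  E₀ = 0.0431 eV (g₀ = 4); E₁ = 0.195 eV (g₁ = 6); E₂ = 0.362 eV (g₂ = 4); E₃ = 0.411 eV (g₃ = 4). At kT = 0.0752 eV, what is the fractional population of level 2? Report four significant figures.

0.01179

Eᵢ/kT = 0.573138, 2.59309, 4.81383, 5.46543.
Z = Σ gᵢe^(−Eᵢ/kT) = 4·e^(−0.573138) + 6·e^(−2.59309) + 4·e^(−4.81383) + 4·e^(−5.46543) = 2.25501 + 0.448732 + 0.0324669 + 0.0169221 = 2.75313.
P₂ = g₂ e^(−E₂/kT) / Z = 0.0324669/2.75313 = 0.01179.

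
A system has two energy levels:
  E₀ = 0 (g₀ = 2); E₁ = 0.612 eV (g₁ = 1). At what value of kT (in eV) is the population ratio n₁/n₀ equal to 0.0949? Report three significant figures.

0.368 eV

n₁/n₀ = (g₁/g₀) exp[−(E₁−E₀)/kT] = 0.0949.
⇒ (E₁−E₀)/kT = ln((1/2)/0.0949) = ln(5.2687) = 1.6618.
kT = 0.612 eV / 1.6618 = 0.368 eV.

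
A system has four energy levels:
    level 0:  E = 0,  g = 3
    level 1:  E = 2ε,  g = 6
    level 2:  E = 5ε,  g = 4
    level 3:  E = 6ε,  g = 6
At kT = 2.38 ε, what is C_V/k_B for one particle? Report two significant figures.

Eᵢ/kT = 0, 0.8403, 2.101, 2.521.
Z = Σ gᵢe^(−Eᵢ/kT) = 3·e^(−0) + 6·e^(−0.8403) + 4·e^(−2.101) + 6·e^(−2.521) = 3.000 + 2.589 + 0.4893 + 0.4823 = 6.561.
⟨E⟩ = 1.603 ε, ⟨E²⟩ = 6.089 ε².
C_V/k_B = (⟨E²⟩ − ⟨E⟩²)/(kT)² = (6.089 − 2.570)/5.664 = 0.62.

0.62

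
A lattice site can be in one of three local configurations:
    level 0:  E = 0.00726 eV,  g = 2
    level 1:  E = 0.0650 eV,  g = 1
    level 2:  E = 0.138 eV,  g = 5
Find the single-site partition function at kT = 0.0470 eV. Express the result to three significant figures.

Z = 2.23

Eᵢ/kT = 0.15447, 1.3830, 2.9362.
Z = Σ gᵢe^(−Eᵢ/kT) = 2·e^(−0.15447) + 1·e^(−1.3830) + 5·e^(−2.9362) = 1.7137 + 0.25082 + 0.26534 = 2.2299.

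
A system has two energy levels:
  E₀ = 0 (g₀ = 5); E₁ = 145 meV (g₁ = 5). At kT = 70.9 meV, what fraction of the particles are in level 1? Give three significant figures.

Eᵢ/kT = 0, 2.0451.
Z = Σ gᵢe^(−Eᵢ/kT) = 5·e^(−0) + 5·e^(−2.0451) = 5.0000 + 0.64684 = 5.6468.
P₁ = g₁ e^(−E₁/kT) / Z = 0.64684/5.6468 = 0.115.

0.115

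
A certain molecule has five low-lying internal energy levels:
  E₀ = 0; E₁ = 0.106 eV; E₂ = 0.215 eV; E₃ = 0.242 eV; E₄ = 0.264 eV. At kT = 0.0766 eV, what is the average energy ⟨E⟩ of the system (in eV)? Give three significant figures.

Eᵢ/kT = 0, 1.3838, 2.8068, 3.1593, 3.4465.
Z = Σ e^(−Eᵢ/kT) = e^(−0) + e^(−1.3838) + e^(−2.8068) + e^(−3.1593) + e^(−3.4465) = 1.0000 + 0.25062 + 0.060398 + 0.042455 + 0.031857 = 1.3853.
⟨E⟩ = Σ Eᵢ e^(−Eᵢ/kT) / Z = (0·1.0000 + 0.106·0.25062 + 0.215·0.060398 + 0.242·0.042455 + 0.264·0.031857) / 1.3853 = 0.0420 eV.

0.0420 eV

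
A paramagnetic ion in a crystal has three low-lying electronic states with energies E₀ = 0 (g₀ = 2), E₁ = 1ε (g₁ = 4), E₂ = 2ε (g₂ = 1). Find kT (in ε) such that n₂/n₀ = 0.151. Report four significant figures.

1.670 ε

n₂/n₀ = (g₂/g₀) exp[−(E₂−E₀)/kT] = 0.151.
⇒ (E₂−E₀)/kT = ln((1/2)/0.151) = ln(3.31126) = 1.19733.
kT = 2ε / 1.19733 = 1.670 ε.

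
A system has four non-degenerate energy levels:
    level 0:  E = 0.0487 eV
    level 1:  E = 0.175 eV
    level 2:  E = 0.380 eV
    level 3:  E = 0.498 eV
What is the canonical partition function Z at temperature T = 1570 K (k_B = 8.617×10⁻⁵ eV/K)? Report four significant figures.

Z = 1.057

k_BT = 8.617×10⁻⁵ × 1570 K = 0.135287 eV.
Eᵢ/kT = 0.359975, 1.29355, 2.80884, 3.68106.
Z = Σ e^(−Eᵢ/kT) = e^(−0.359975) + e^(−1.29355) + e^(−2.80884) + e^(−3.68106) = 0.697694 + 0.274295 + 0.0602749 + 0.0251963 = 1.05746.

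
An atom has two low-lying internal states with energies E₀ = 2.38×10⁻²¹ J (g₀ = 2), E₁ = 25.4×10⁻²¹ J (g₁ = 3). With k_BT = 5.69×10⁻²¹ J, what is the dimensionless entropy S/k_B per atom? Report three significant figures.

Eᵢ/kT = 0.41828, 4.4640.
Z = Σ gᵢe^(−Eᵢ/kT) = 2·e^(−0.41828) + 3·e^(−4.4640) = 1.3164 + 0.034549 = 1.3509.
⟨E⟩ = Σ EᵢPᵢ = 2.9688 ×10⁻²¹ J.
S/k_B = ln Z + ⟨E⟩/kT = ln(1.3509) + 2.9688/5.69 = 0.30077 + 0.52176 = 0.823.

0.823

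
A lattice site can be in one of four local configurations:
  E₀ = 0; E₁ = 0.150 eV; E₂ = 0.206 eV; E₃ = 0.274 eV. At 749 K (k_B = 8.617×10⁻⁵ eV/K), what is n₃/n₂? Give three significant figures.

0.349

k_BT = 8.617×10⁻⁵ × 749 K = 0.064541 eV.
n₃/n₂ = exp[−(E₃−E₂)/kT] = exp(−(0.068 eV)/(0.064541 eV)) = exp(-1.0536) = 0.349.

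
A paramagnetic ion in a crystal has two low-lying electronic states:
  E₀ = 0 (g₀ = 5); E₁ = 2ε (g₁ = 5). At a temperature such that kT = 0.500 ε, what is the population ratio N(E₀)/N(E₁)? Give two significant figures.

n₀/n₁ = (g₀/g₁) exp[−(E₀−E₁)/kT] = (5/5) × exp(−(-2ε)/(0.500ε)) = (5/5) × exp(4.000) = 55.

55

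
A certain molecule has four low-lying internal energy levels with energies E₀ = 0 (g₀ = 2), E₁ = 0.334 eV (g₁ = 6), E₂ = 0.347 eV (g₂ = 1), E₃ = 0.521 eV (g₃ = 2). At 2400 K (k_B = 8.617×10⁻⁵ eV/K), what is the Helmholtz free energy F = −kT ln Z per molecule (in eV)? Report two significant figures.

k_BT = 8.617×10⁻⁵ × 2400 K = 0.2068 eV.
Eᵢ/kT = 0, 1.615, 1.678, 2.519.
Z = Σ gᵢe^(−Eᵢ/kT) = 2·e^(−0) + 6·e^(−1.615) + 1·e^(−1.678) + 2·e^(−2.519) = 2.000 + 1.193 + 0.1867 + 0.1611 = 3.541.
F = −kT ln Z = −0.2068 × ln(3.541) = −0.2068 × 1.264 = -0.26 eV.

-0.26 eV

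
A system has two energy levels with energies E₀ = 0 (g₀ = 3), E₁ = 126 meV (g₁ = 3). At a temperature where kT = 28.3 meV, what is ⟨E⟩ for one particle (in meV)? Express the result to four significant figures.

Eᵢ/kT = 0, 4.45230.
Z = Σ gᵢe^(−Eᵢ/kT) = 3·e^(−0) + 3·e^(−4.45230) = 3.00000 + 0.0349552 = 3.03496.
⟨E⟩ = Σ Eᵢ gᵢe^(−Eᵢ/kT) / Z = (0·3.00000 + 126·0.0349552) / 3.03496 = 1.451 meV.

1.451 meV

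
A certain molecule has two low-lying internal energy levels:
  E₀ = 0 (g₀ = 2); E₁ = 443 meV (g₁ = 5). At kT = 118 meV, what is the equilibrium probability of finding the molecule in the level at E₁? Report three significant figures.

0.0553

Eᵢ/kT = 0, 3.7542.
Z = Σ gᵢe^(−Eᵢ/kT) = 2·e^(−0) + 5·e^(−3.7542) = 2.0000 + 0.11710 = 2.1171.
P₁ = g₁ e^(−E₁/kT) / Z = 0.11710/2.1171 = 0.0553.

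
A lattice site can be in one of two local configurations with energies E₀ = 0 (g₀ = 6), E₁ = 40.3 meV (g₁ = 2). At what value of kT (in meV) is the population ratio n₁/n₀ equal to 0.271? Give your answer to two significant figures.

n₁/n₀ = (g₁/g₀) exp[−(E₁−E₀)/kT] = 0.271.
⇒ (E₁−E₀)/kT = ln((2/6)/0.271) = ln(1.230) = 0.2070.
kT = 40.3 meV / 0.2070 = 190 meV.

190 meV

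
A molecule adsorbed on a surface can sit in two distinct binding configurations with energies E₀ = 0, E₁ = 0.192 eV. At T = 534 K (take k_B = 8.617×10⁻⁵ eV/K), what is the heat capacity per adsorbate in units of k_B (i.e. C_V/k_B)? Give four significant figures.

0.2603

k_BT = 8.617×10⁻⁵ × 534 K = 0.0460148 eV.
Eᵢ/kT = 0, 4.17257.
Z = Σ e^(−Eᵢ/kT) = e^(−0) + e^(−4.17257) = 1.00000 + 0.0154126 = 1.01541.
⟨E⟩ = 0.00291431 eV, ⟨E²⟩ = 0.000559547 eV².
C_V/k_B = (⟨E²⟩ − ⟨E⟩²)/(kT)² = (0.000559547 − 0.00000849320)/0.00211736 = 0.2603.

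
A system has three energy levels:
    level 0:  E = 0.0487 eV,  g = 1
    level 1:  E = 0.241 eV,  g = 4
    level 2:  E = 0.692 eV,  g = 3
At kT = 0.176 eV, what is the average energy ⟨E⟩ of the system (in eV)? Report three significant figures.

0.176 eV

Eᵢ/kT = 0.27670, 1.3693, 3.9318.
Z = Σ gᵢe^(−Eᵢ/kT) = 1·e^(−0.27670) + 4·e^(−1.3693) + 3·e^(−3.9318) = 0.75828 + 1.0171 + 0.058825 = 1.8342.
⟨E⟩ = Σ Eᵢ gᵢe^(−Eᵢ/kT) / Z = (0.0487·0.75828 + 0.241·1.0171 + 0.692·0.058825) / 1.8342 = 0.176 eV.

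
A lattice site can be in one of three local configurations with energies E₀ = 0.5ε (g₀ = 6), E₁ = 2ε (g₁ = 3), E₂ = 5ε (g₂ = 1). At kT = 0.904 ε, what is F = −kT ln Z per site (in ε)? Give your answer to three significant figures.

Eᵢ/kT = 0.55310, 2.2124, 5.5310.
Z = Σ gᵢe^(−Eᵢ/kT) = 6·e^(−0.55310) + 3·e^(−2.2124) + 1·e^(−5.5310) = 3.4510 + 0.32831 + 0.0039620 = 3.7833.
F = −kT ln Z = −0.904 × ln(3.7833) = −0.904 × 1.3306 = -1.20 ε.

-1.20 ε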